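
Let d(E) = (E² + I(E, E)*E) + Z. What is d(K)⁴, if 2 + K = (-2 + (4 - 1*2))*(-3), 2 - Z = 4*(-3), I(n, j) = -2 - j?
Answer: 104976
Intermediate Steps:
Z = 14 (Z = 2 - 4*(-3) = 2 - 1*(-12) = 2 + 12 = 14)
K = -2 (K = -2 + (-2 + (4 - 1*2))*(-3) = -2 + (-2 + (4 - 2))*(-3) = -2 + (-2 + 2)*(-3) = -2 + 0*(-3) = -2 + 0 = -2)
d(E) = 14 + E² + E*(-2 - E) (d(E) = (E² + (-2 - E)*E) + 14 = (E² + E*(-2 - E)) + 14 = 14 + E² + E*(-2 - E))
d(K)⁴ = (14 - 2*(-2))⁴ = (14 + 4)⁴ = 18⁴ = 104976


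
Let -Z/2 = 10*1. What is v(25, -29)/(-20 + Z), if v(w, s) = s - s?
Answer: 0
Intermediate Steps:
Z = -20 ≈ -20.000
v(w, s) = 0
v(25, -29)/(-20 + Z) = 0/(-20 - 20) = 0/(-40) = -1/40*0 = 0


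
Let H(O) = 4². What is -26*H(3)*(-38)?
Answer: 15808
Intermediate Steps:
H(O) = 16
-26*H(3)*(-38) = -26*16*(-38) = -416*(-38) = 15808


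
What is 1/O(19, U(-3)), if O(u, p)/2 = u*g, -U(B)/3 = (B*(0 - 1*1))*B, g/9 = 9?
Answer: 1/3078 ≈ 0.00032489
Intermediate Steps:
g = 81 (g = 9*9 = 81)
U(B) = 3*B² (U(B) = -3*B*(0 - 1*1)*B = -3*B*(0 - 1)*B = -3*B*(-1)*B = -3*(-B)*B = -(-3)*B² = 3*B²)
O(u, p) = 162*u (O(u, p) = 2*(u*81) = 2*(81*u) = 162*u)
1/O(19, U(-3)) = 1/(162*19) = 1/3078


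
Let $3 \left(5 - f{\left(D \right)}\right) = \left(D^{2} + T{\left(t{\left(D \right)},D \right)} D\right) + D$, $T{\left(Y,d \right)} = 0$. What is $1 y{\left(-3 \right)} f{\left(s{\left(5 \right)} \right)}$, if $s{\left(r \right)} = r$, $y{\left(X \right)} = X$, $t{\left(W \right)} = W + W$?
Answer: $15$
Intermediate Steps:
$t{\left(W \right)} = 2 W$
$f{\left(D \right)} = 5 - \frac{D}{3} - \frac{D^{2}}{3}$ ($f{\left(D \right)} = 5 - \frac{\left(D^{2} + 0 D\right) + D}{3} = 5 - \frac{\left(D^{2} + 0\right) + D}{3} = 5 - \frac{D^{2} + D}{3} = 5 - \frac{D + D^{2}}{3} = 5 - \left(\frac{D}{3} + \frac{D^{2}}{3}\right) = 5 - \frac{D}{3} - \frac{D^{2}}{3}$)
$1 y{\left(-3 \right)} f{\left(s{\left(5 \right)} \right)} = 1 \left(-3\right) \left(5 - \frac{5}{3} - \frac{5^{2}}{3}\right) = - 3 \left(5 - \frac{5}{3} - \frac{25}{3}\right) = \left(-3\right) \left(-5\right) = 15$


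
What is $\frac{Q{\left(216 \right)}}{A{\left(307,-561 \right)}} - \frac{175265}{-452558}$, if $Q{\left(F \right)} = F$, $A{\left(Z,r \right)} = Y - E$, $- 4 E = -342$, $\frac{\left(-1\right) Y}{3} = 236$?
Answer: $\frac{27546833}{239403182} \approx 0.11506$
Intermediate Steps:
$Y = -708$ ($Y = \left(-3\right) 236 = -708$)
$E = \frac{171}{2}$ ($E = \left(- \frac{1}{4}\right) \left(-342\right) = \frac{171}{2} \approx 85.5$)
$A{\left(Z,r \right)} = - \frac{1587}{2}$ ($A{\left(Z,r \right)} = -708 - \frac{171}{2} = - \frac{1587}{2}$)
$\frac{Q{\left(216 \right)}}{A{\left(307,-561 \right)}} - \frac{175265}{-452558} = \frac{216}{- \frac{1587}{2}} - \frac{175265}{-452558} = 216 \left(- \frac{2}{1587}\right) - - \frac{175265}{452558} = - \frac{144}{529} + \frac{175265}{452558} = \frac{27546833}{239403182}$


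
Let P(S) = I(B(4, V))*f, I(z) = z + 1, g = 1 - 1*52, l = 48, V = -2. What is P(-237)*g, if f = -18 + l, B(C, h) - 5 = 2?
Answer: -12240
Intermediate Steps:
B(C, h) = 7 (B(C, h) = 5 + 2 = 7)
f = 30 (f = -18 + 48 = 30)
g = -51 (g = 1 - 52 = -51)
I(z) = 1 + z
P(S) = 240 (P(S) = (1 + 7)*30 = 8*30 = 240)
P(-237)*g = 240*(-51) = -12240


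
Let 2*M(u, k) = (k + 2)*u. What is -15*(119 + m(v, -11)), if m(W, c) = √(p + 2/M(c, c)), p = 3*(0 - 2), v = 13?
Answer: -1785 - 5*I*√6490/11 ≈ -1785.0 - 36.618*I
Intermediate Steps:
M(u, k) = u*(2 + k)/2 (M(u, k) = ((k + 2)*u)/2 = ((2 + k)*u)/2 = (u*(2 + k))/2 = u*(2 + k)/2)
p = -6 (p = 3*(-2) = -6)
m(W, c) = √(-6 + 4/(c*(2 + c))) (m(W, c) = √(-6 + 2/((c*(2 + c)/2))) = √(-6 + 2*(2/(c*(2 + c)))) = √(-6 + 4/(c*(2 + c))))
-15*(119 + m(v, -11)) = -15*(119 + √(-6 + 4/(-11*(2 - 11)))) = -15*(119 + √(-6 + 4*(-1/11)/(-9))) = -15*(119 + √(-6 + 4*(-1/11)*(-⅑))) = -15*(119 + √(-6 + 4/99)) = -15*(119 + √(-590/99)) = -15*(119 + I*√6490/33) = -1785 - 5*I*√6490/11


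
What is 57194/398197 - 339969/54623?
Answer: -132250528031/21750714731 ≈ -6.0803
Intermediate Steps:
57194/398197 - 339969/54623 = -132250528031/21750714731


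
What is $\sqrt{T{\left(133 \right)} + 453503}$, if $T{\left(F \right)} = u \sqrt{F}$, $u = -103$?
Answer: $\sqrt{453503 - 103 \sqrt{133}} \approx 672.54$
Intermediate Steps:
$T{\left(F \right)} = - 103 \sqrt{F}$
$\sqrt{T{\left(133 \right)} + 453503} = \sqrt{- 103 \sqrt{133} + 453503} = \sqrt{453503 - 103 \sqrt{133}}$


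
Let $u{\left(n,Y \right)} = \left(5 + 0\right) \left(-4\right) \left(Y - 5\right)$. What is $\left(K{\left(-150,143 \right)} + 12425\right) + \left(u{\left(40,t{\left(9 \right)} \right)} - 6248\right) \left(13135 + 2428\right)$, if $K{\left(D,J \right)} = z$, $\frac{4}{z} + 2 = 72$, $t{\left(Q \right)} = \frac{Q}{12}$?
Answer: $- \frac{3356582038}{35} \approx -9.5902 \cdot 10^{7}$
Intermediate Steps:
$t{\left(Q \right)} = \frac{Q}{12}$ ($t{\left(Q \right)} = Q \frac{1}{12} = \frac{Q}{12}$)
$z = \frac{2}{35}$ ($z = \frac{4}{-2 + 72} = \frac{4}{70} = 4 \cdot \frac{1}{70} = \frac{2}{35} \approx 0.057143$)
$K{\left(D,J \right)} = \frac{2}{35}$
$u{\left(n,Y \right)} = 100 - 20 Y$ ($u{\left(n,Y \right)} = 5 \left(-4\right) \left(-5 + Y\right) = - 20 \left(-5 + Y\right) = 100 - 20 Y$)
$\left(K{\left(-150,143 \right)} + 12425\right) + \left(u{\left(40,t{\left(9 \right)} \right)} - 6248\right) \left(13135 + 2428\right) = \left(\frac{2}{35} + 12425\right) + \left(\left(100 - 20 \cdot \frac{1}{12} \cdot 9\right) - 6248\right) \left(13135 + 2428\right) = \frac{434877}{35} + \left(\left(100 - 15\right) - 6248\right) 15563 = \frac{434877}{35} + \left(85 - 6248\right) 15563 = \frac{434877}{35} - 95914769 = - \frac{3356582038}{35}$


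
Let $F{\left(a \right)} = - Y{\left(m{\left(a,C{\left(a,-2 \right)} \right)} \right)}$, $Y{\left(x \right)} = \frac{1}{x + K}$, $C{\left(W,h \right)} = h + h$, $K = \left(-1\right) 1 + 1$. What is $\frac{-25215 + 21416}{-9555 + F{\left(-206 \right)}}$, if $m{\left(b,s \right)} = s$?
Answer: $\frac{15196}{38219} \approx 0.3976$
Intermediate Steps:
$K = 0$ ($K = -1 + 1 = 0$)
$C{\left(W,h \right)} = 2 h$
$Y{\left(x \right)} = \frac{1}{x}$ ($Y{\left(x \right)} = \frac{1}{x + 0} = \frac{1}{x}$)
$F{\left(a \right)} = \frac{1}{4}$ ($F{\left(a \right)} = - \frac{1}{2 \left(-2\right)} = - \frac{1}{-4} = \left(-1\right) \left(- \frac{1}{4}\right) = \frac{1}{4}$)
$\frac{-25215 + 21416}{-9555 + F{\left(-206 \right)}} = \frac{-25215 + 21416}{-9555 + \frac{1}{4}} = - \frac{3799}{- \frac{38219}{4}} = \left(-3799\right) \left(- \frac{4}{38219}\right) = \frac{15196}{38219}$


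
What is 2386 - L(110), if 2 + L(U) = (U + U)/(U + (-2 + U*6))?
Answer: 458441/192 ≈ 2387.7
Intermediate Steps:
L(U) = -2 + 2*U/(-2 + 7*U) (L(U) = -2 + (U + U)/(U + (-2 + U*6)) = -2 + (2*U)/(U + (-2 + 6*U)) = -2 + (2*U)/(-2 + 7*U) = -2 + 2*U/(-2 + 7*U))
2386 - L(110) = 2386 - 4*(1 - 3*110)/(-2 + 7*110) = 2386 - 4*(1 - 330)/(-2 + 770) = 2386 - 4*(-329)/768 = 2386 - 1*(-329/192) = 2386 + 329/192 = 458441/192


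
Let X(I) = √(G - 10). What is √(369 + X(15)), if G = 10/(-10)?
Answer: √(369 + I*√11) ≈ 19.21 + 0.08633*I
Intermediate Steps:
G = -1 (G = 10*(-⅒) = -1)
X(I) = I*√11 (X(I) = √(-1 - 10) = √(-11) = I*√11)
√(369 + X(15)) = √(369 + I*√11)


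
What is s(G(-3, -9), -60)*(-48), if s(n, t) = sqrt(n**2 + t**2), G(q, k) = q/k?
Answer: -16*sqrt(32401) ≈ -2880.0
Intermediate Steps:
s(G(-3, -9), -60)*(-48) = sqrt((-3/(-9))**2 + (-60)**2)*(-48) = sqrt((-3*(-1/9))**2 + 3600)*(-48) = sqrt((1/3)**2 + 3600)*(-48) = sqrt(1/9 + 3600)*(-48) = sqrt(32401/9)*(-48) = (sqrt(32401)/3)*(-48) = -16*sqrt(32401)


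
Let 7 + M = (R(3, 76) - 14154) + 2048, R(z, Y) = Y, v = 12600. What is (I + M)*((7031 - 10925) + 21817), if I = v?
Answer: 10090649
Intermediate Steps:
I = 12600
M = -12037 (M = -7 + ((76 - 14154) + 2048) = -7 + (-14078 + 2048) = -7 - 12030 = -12037)
(I + M)*((7031 - 10925) + 21817) = (12600 - 12037)*((7031 - 10925) + 21817) = 563*(-3894 + 21817) = 563*17923 = 10090649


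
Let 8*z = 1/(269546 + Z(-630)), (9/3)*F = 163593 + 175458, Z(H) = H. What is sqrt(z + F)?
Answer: sqrt(32691665880870266)/537832 ≈ 336.18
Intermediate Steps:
F = 113017 (F = (163593 + 175458)/3 = (1/3)*339051 = 113017)
z = 1/2151328 (z = 1/(8*(269546 - 630)) = (1/8)/268916 = (1/8)*(1/268916) = 1/2151328 ≈ 4.6483e-7)
sqrt(z + F) = sqrt(1/2151328 + 113017) = sqrt(243136636577/2151328) = sqrt(32691665880870266)/537832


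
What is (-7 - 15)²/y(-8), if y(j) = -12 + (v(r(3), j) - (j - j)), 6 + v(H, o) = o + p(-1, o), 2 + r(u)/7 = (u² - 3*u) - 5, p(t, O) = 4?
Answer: -22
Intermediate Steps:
r(u) = -49 - 21*u + 7*u² (r(u) = -14 + 7*((u² - 3*u) - 5) = -14 + 7*(-5 + u² - 3*u) = -14 + (-35 - 21*u + 7*u²) = -49 - 21*u + 7*u²)
v(H, o) = -2 + o (v(H, o) = -6 + (o + 4) = -6 + (4 + o) = -2 + o)
y(j) = -14 + j (y(j) = -12 + ((-2 + j) - (j - j)) = -12 + ((-2 + j) - 1*0) = -12 + ((-2 + j) + 0) = -12 + (-2 + j) = -14 + j)
(-7 - 15)²/y(-8) = (-7 - 15)²/(-14 - 8) = (-22)²/(-22) = 484*(-1/22) = -22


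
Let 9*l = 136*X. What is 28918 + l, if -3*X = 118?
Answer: 764738/27 ≈ 28324.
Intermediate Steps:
X = -118/3 (X = -⅓*118 = -118/3 ≈ -39.333)
l = -16048/27 (l = (136*(-118/3))/9 = (⅑)*(-16048/3) = -16048/27 ≈ -594.37)
28918 + l = 28918 - 16048/27 = 764738/27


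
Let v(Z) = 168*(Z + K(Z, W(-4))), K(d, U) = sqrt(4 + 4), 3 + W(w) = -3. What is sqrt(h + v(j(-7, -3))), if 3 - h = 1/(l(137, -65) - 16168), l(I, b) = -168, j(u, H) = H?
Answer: sqrt(-8356206035 + 5604162816*sqrt(2))/4084 ≈ 5.0817*I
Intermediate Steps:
W(w) = -6 (W(w) = -3 - 3 = -6)
K(d, U) = 2*sqrt(2) (K(d, U) = sqrt(8) = 2*sqrt(2))
v(Z) = 168*Z + 336*sqrt(2) (v(Z) = 168*(Z + 2*sqrt(2)) = 168*Z + 336*sqrt(2))
h = 49009/16336 (h = 3 - 1/(-168 - 16168) = 3 - 1/(-16336) = 3 - 1*(-1/16336) = 3 + 1/16336 = 49009/16336 ≈ 3.0001)
sqrt(h + v(j(-7, -3))) = sqrt(49009/16336 + (168*(-3) + 336*sqrt(2))) = sqrt(49009/16336 + (-504 + 336*sqrt(2))) = sqrt(-8184335/16336 + 336*sqrt(2))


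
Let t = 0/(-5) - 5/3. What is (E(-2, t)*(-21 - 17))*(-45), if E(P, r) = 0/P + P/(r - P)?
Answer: -10260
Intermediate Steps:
t = -5/3 (t = 0*(-⅕) - 5*⅓ = 0 - 5/3 = -5/3 ≈ -1.6667)
E(P, r) = P/(r - P) (E(P, r) = 0 + P/(r - P) = P/(r - P))
(E(-2, t)*(-21 - 17))*(-45) = ((-2/(-5/3 - 1*(-2)))*(-21 - 17))*(-45) = (-2/(-5/3 + 2)*(-38))*(-45) = (-2/⅓*(-38))*(-45) = (-2*3*(-38))*(-45) = -6*(-38)*(-45) = 228*(-45) = -10260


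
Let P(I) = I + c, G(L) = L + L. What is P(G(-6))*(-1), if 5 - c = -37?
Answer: -30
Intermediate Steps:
c = 42 (c = 5 - 1*(-37) = 5 + 37 = 42)
G(L) = 2*L
P(I) = 42 + I (P(I) = I + 42 = 42 + I)
P(G(-6))*(-1) = (42 + 2*(-6))*(-1) = (42 - 12)*(-1) = 30*(-1) = -30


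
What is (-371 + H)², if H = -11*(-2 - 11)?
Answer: 51984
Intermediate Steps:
H = 143 (H = -11*(-13) = 143)
(-371 + H)² = (-371 + 143)² = (-228)² = 51984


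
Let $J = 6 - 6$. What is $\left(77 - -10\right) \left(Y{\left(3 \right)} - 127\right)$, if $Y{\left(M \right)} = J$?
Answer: $-11049$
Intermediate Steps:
$J = 0$
$Y{\left(M \right)} = 0$
$\left(77 - -10\right) \left(Y{\left(3 \right)} - 127\right) = \left(77 - -10\right) \left(0 - 127\right) = \left(77 + 10\right) \left(-127\right) = 87 \left(-127\right) = -11049$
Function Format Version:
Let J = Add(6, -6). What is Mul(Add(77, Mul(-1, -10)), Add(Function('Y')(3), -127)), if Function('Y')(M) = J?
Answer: -11049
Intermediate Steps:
J = 0
Function('Y')(M) = 0
Mul(Add(77, Mul(-1, -10)), Add(Function('Y')(3), -127)) = Mul(Add(77, Mul(-1, -10)), Add(0, -127)) = Mul(Add(77, 10), -127) = Mul(87, -127) = -11049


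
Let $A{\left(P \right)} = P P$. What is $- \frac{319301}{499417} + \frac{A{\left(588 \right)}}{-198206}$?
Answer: $- \frac{117978902627}{49493722951} \approx -2.3837$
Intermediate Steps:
$A{\left(P \right)} = P^{2}$
$- \frac{319301}{499417} + \frac{A{\left(588 \right)}}{-198206} = - \frac{319301}{499417} + \frac{588^{2}}{-198206} = \left(-319301\right) \frac{1}{499417} + 345744 \left(- \frac{1}{198206}\right) = - \frac{319301}{499417} - \frac{172872}{99103} = - \frac{117978902627}{49493722951}$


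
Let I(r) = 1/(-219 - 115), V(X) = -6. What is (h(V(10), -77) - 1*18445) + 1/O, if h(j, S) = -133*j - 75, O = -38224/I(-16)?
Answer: -226253513151/12766816 ≈ -17722.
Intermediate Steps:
I(r) = -1/334 (I(r) = 1/(-334) = -1/334)
O = 12766816 (O = -38224/(-1/334) = -38224*(-334) = 12766816)
h(j, S) = -75 - 133*j
(h(V(10), -77) - 1*18445) + 1/O = ((-75 - 133*(-6)) - 1*18445) + 1/12766816 = ((-75 + 798) - 18445) + 1/12766816 = (723 - 18445) + 1/12766816 = -17722 + 1/12766816 = -226253513151/12766816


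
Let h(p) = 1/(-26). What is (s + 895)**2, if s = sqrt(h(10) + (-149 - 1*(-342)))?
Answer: (23270 + sqrt(130442))**2/676 ≈ 8.2608e+5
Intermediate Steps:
h(p) = -1/26
s = sqrt(130442)/26 (s = sqrt(-1/26 + (-149 - 1*(-342))) = sqrt(-1/26 + (-149 + 342)) = sqrt(-1/26 + 193) = sqrt(5017/26) = sqrt(130442)/26 ≈ 13.891)
(s + 895)**2 = (sqrt(130442)/26 + 895)**2 = (895 + sqrt(130442)/26)**2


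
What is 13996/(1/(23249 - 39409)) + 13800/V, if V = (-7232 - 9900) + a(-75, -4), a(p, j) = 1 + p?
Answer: -1945786628980/8603 ≈ -2.2618e+8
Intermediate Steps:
V = -17206 (V = (-7232 - 9900) + (1 - 75) = -17132 - 74 = -17206)
13996/(1/(23249 - 39409)) + 13800/V = 13996/(1/(23249 - 39409)) + 13800/(-17206) = 13996/(1/(-16160)) + 13800*(-1/17206) = 13996/(-1/16160) - 6900/8603 = 13996*(-16160) - 6900/8603 = -226175360 - 6900/8603 = -1945786628980/8603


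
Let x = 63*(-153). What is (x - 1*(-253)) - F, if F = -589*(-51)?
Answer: -39425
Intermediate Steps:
x = -9639
F = 30039
(x - 1*(-253)) - F = (-9639 - 1*(-253)) - 1*30039 = (-9639 + 253) - 30039 = -9386 - 30039 = -39425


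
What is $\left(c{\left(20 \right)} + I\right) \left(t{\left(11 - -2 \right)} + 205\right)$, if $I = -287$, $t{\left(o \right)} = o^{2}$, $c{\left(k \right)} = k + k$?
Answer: $-92378$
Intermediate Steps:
$c{\left(k \right)} = 2 k$
$\left(c{\left(20 \right)} + I\right) \left(t{\left(11 - -2 \right)} + 205\right) = \left(2 \cdot 20 - 287\right) \left(\left(11 - -2\right)^{2} + 205\right) = \left(40 - 287\right) \left(\left(11 + 2\right)^{2} + 205\right) = - 247 \left(13^{2} + 205\right) = - 247 \left(169 + 205\right) = \left(-247\right) 374 = -92378$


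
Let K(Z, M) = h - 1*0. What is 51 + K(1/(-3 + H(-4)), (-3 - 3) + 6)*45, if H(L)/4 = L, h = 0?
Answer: 51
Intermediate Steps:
H(L) = 4*L
K(Z, M) = 0 (K(Z, M) = 0 - 1*0 = 0 + 0 = 0)
51 + K(1/(-3 + H(-4)), (-3 - 3) + 6)*45 = 51 + 0*45 = 51 + 0 = 51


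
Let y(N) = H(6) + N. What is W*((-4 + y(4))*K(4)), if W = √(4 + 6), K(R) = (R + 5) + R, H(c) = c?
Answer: 78*√10 ≈ 246.66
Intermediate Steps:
y(N) = 6 + N
K(R) = 5 + 2*R (K(R) = (5 + R) + R = 5 + 2*R)
W = √10 ≈ 3.1623
W*((-4 + y(4))*K(4)) = √10*((-4 + (6 + 4))*(5 + 2*4)) = √10*((-4 + 10)*(5 + 8)) = √10*(6*13) = √10*78 = 78*√10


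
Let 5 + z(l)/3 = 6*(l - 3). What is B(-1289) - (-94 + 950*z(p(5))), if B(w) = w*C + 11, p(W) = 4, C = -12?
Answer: 12723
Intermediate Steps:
z(l) = -69 + 18*l (z(l) = -15 + 3*(6*(l - 3)) = -15 + 3*(6*(-3 + l)) = -15 + 3*(-18 + 6*l) = -15 + (-54 + 18*l) = -69 + 18*l)
B(w) = 11 - 12*w (B(w) = w*(-12) + 11 = -12*w + 11 = 11 - 12*w)
B(-1289) - (-94 + 950*z(p(5))) = (11 - 12*(-1289)) - (-94 + 950*(-69 + 18*4)) = (11 + 15468) - (-94 + 950*(-69 + 72)) = 15479 - (-94 + 950*3) = 15479 - (-94 + 2850) = 15479 - 1*2756 = 15479 - 2756 = 12723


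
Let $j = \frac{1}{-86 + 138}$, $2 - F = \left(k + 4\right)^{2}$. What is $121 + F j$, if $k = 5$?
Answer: $\frac{6213}{52} \approx 119.48$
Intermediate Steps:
$F = -79$ ($F = 2 - \left(5 + 4\right)^{2} = 2 - 9^{2} = 2 - 81 = -79$)
$j = \frac{1}{52} \approx 0.019231$
$121 + F j = 121 - \frac{79}{52} = \frac{6213}{52}$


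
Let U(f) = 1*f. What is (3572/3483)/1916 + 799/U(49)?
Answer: 1333061000/81749493 ≈ 16.307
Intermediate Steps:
U(f) = f
(3572/3483)/1916 + 799/U(49) = (3572/3483)/1916 + 799/49 = (3572*(1/3483))*(1/1916) + 799*(1/49) = (3572/3483)*(1/1916) + 799/49 = 893/1668357 + 799/49 = 1333061000/81749493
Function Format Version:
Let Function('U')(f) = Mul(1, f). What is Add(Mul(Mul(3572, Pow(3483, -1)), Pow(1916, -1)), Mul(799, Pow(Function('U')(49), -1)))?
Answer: Rational(1333061000, 81749493) ≈ 16.307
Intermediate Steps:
Function('U')(f) = f
Add(Mul(Mul(3572, Pow(3483, -1)), Pow(1916, -1)), Mul(799, Pow(Function('U')(49), -1))) = Add(Mul(Mul(3572, Pow(3483, -1)), Pow(1916, -1)), Mul(799, Pow(49, -1))) = Add(Mul(Mul(3572, Rational(1, 3483)), Rational(1, 1916)), Mul(799, Rational(1, 49))) = Add(Mul(Rational(3572, 3483), Rational(1, 1916)), Rational(799, 49)) = Add(Rational(893, 1668357), Rational(799, 49)) = Rational(1333061000, 81749493)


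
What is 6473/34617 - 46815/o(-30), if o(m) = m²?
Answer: -11961253/230780 ≈ -51.830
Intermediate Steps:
6473/34617 - 46815/o(-30) = 6473/34617 - 46815/((-30)²) = 6473*(1/34617) - 46815/900 = 6473/34617 - 46815*1/900 = 6473/34617 - 3121/60 = -11961253/230780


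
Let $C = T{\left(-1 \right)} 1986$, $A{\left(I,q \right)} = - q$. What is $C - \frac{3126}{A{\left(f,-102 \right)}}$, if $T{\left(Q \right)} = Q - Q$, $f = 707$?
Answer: $- \frac{521}{17} \approx -30.647$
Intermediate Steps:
$T{\left(Q \right)} = 0$
$C = 0$ ($C = 0 \cdot 1986 = 0$)
$C - \frac{3126}{A{\left(f,-102 \right)}} = 0 - \frac{3126}{\left(-1\right) \left(-102\right)} = 0 - \frac{3126}{102} = 0 - \frac{521}{17} = - \frac{521}{17}$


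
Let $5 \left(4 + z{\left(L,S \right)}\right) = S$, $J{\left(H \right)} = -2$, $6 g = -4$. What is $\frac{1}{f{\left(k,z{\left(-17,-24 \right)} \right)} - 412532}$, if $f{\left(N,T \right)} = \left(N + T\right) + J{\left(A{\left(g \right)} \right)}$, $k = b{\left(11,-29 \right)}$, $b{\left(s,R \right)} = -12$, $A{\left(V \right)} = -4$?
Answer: $- \frac{5}{2062774} \approx -2.4239 \cdot 10^{-6}$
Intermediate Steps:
$g = - \frac{2}{3}$ ($g = \frac{1}{6} \left(-4\right) = - \frac{2}{3} \approx -0.66667$)
$z{\left(L,S \right)} = -4 + \frac{S}{5}$
$k = -12$
$f{\left(N,T \right)} = -2 + N + T$ ($f{\left(N,T \right)} = \left(N + T\right) - 2 = -2 + N + T$)
$\frac{1}{f{\left(k,z{\left(-17,-24 \right)} \right)} - 412532} = \frac{1}{\left(-2 - 12 + \left(-4 + \frac{1}{5} \left(-24\right)\right)\right) - 412532} = \frac{1}{\left(-2 - 12 - \frac{44}{5}\right) - 412532} = \frac{1}{- \frac{114}{5} - 412532} = \frac{1}{- \frac{2062774}{5}} = - \frac{5}{2062774}$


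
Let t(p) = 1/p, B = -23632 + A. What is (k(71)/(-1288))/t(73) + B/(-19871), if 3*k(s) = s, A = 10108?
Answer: -50734657/76781544 ≈ -0.66077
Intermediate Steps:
k(s) = s/3
B = -13524 (B = -23632 + 10108 = -13524)
(k(71)/(-1288))/t(73) + B/(-19871) = (((1/3)*71)/(-1288))/(1/73) - 13524/(-19871) = ((71/3)*(-1/1288))/(1/73) - 13524*(-1/19871) = -71/3864*73 + 13524/19871 = -5183/3864 + 13524/19871 = -50734657/76781544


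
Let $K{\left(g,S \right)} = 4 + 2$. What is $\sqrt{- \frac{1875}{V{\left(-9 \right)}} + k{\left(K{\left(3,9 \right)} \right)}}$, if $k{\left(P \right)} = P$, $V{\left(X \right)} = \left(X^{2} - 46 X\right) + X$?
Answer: $\frac{\sqrt{694}}{18} \approx 1.4635$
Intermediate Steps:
$K{\left(g,S \right)} = 6$
$V{\left(X \right)} = X^{2} - 45 X$
$\sqrt{- \frac{1875}{V{\left(-9 \right)}} + k{\left(K{\left(3,9 \right)} \right)}} = \sqrt{- \frac{1875}{\left(-9\right) \left(-45 - 9\right)} + 6} = \sqrt{- \frac{1875}{\left(-9\right) \left(-54\right)} + 6} = \sqrt{- \frac{1875}{486} + 6} = \sqrt{\left(-1875\right) \frac{1}{486} + 6} = \sqrt{- \frac{625}{162} + 6} = \sqrt{\frac{347}{162}} = \frac{\sqrt{694}}{18}$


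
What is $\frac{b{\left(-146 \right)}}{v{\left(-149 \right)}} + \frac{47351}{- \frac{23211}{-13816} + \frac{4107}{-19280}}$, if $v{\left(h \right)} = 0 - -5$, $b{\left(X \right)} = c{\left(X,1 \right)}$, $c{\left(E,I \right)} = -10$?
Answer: $\frac{1576527721118}{48845721} \approx 32276.0$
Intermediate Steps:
$b{\left(X \right)} = -10$
$v{\left(h \right)} = 5$ ($v{\left(h \right)} = 0 + 5 = 5$)
$\frac{b{\left(-146 \right)}}{v{\left(-149 \right)}} + \frac{47351}{- \frac{23211}{-13816} + \frac{4107}{-19280}} = - \frac{10}{5} + \frac{47351}{- \frac{23211}{-13816} + \frac{4107}{-19280}} = \left(-10\right) \frac{1}{5} + \frac{47351}{\left(-23211\right) \left(- \frac{1}{13816}\right) + 4107 \left(- \frac{1}{19280}\right)} = -2 + \frac{47351}{\frac{23211}{13816} - \frac{4107}{19280}} = -2 + \frac{47351}{\frac{48845721}{33296560}} = -2 + 47351 \cdot \frac{33296560}{48845721} = -2 + \frac{1576625412560}{48845721} = \frac{1576527721118}{48845721}$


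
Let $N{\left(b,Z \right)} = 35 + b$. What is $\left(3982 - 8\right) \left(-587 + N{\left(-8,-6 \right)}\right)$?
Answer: $-2225440$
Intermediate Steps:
$\left(3982 - 8\right) \left(-587 + N{\left(-8,-6 \right)}\right) = \left(3982 - 8\right) \left(-587 + \left(35 - 8\right)\right) = 3974 \left(-587 + 27\right) = 3974 \left(-560\right) = -2225440$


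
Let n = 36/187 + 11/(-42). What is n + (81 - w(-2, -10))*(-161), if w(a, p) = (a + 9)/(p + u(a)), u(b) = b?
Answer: -68774787/5236 ≈ -13135.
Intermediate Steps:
n = -545/7854 (n = 36*(1/187) + 11*(-1/42) = 36/187 - 11/42 = -545/7854 ≈ -0.069391)
w(a, p) = (9 + a)/(a + p) (w(a, p) = (a + 9)/(p + a) = (9 + a)/(a + p))
n + (81 - w(-2, -10))*(-161) = -545/7854 + (81 - (9 - 2)/(-2 - 10))*(-161) = -545/7854 + (81 - 7/(-12))*(-161) = -545/7854 + (81 - (-1)*7/12)*(-161) = -545/7854 + (81 - 1*(-7/12))*(-161) = -545/7854 + (81 + 7/12)*(-161) = -545/7854 + (979/12)*(-161) = -545/7854 - 157619/12 = -68774787/5236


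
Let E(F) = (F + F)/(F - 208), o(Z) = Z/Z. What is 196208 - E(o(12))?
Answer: 40615058/207 ≈ 1.9621e+5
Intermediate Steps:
o(Z) = 1
E(F) = 2*F/(-208 + F) (E(F) = (2*F)/(-208 + F) = 2*F/(-208 + F))
196208 - E(o(12)) = 196208 - 2/(-208 + 1) = 196208 - 2/(-207) = 196208 - 2*(-1)/207 = 196208 - 1*(-2/207) = 196208 + 2/207 = 40615058/207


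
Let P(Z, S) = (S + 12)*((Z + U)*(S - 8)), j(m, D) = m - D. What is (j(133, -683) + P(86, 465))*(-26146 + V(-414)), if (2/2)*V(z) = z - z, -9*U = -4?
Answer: -492714938084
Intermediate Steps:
U = 4/9 (U = -1/9*(-4) = 4/9 ≈ 0.44444)
V(z) = 0 (V(z) = z - z = 0)
P(Z, S) = (-8 + S)*(12 + S)*(4/9 + Z) (P(Z, S) = (S + 12)*((Z + 4/9)*(S - 8)) = (12 + S)*((4/9 + Z)*(-8 + S)) = (12 + S)*((-8 + S)*(4/9 + Z)) = (-8 + S)*(12 + S)*(4/9 + Z))
(j(133, -683) + P(86, 465))*(-26146 + V(-414)) = ((133 - 1*(-683)) + (-128/3 - 96*86 + (4/9)*465**2 + (16/9)*465 + 86*465**2 + 4*465*86))*(-26146 + 0) = ((133 + 683) + (-128/3 - 8256 + (4/9)*216225 + 2480/3 + 86*216225 + 159960))*(-26146) = (816 + (-128/3 - 8256 + 96100 + 2480/3 + 18595350 + 159960))*(-26146) = (816 + 18843938)*(-26146) = 18844754*(-26146) = -492714938084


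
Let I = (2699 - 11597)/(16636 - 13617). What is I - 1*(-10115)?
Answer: 30528287/3019 ≈ 10112.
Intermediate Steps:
I = -8898/3019 ≈ -2.9473
I - 1*(-10115) = -8898/3019 - 1*(-10115) = -8898/3019 + 10115 = 30528287/3019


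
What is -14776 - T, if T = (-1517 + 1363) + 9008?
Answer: -23630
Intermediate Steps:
T = 8854 (T = -154 + 9008 = 8854)
-14776 - T = -14776 - 1*8854 = -14776 - 8854 = -23630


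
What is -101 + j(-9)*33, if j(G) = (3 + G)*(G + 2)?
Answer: 1285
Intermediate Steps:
j(G) = (2 + G)*(3 + G) (j(G) = (3 + G)*(2 + G) = (2 + G)*(3 + G))
-101 + j(-9)*33 = -101 + (6 + (-9)² + 5*(-9))*33 = -101 + (6 + 81 - 45)*33 = -101 + 42*33 = -101 + 1386 = 1285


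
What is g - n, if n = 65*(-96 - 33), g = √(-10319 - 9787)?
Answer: 8385 + 3*I*√2234 ≈ 8385.0 + 141.8*I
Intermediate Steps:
g = 3*I*√2234 (g = √(-20106) = 3*I*√2234 ≈ 141.8*I)
n = -8385 (n = 65*(-129) = -8385)
g - n = 3*I*√2234 - 1*(-8385) = 3*I*√2234 + 8385 = 8385 + 3*I*√2234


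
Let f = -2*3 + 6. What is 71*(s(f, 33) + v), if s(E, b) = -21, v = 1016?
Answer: 70645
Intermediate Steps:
f = 0 (f = -6 + 6 = 0)
71*(s(f, 33) + v) = 71*(-21 + 1016) = 71*995 = 70645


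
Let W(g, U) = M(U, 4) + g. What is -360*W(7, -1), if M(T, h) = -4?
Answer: -1080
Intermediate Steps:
W(g, U) = -4 + g
-360*W(7, -1) = -360*(-4 + 7) = -360*3 = -1080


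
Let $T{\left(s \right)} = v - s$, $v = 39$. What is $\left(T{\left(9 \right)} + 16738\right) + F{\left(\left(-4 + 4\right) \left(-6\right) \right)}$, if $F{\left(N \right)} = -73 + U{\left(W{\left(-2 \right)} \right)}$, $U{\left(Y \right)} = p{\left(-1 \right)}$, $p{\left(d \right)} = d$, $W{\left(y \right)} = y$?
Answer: $16694$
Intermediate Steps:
$T{\left(s \right)} = 39 - s$
$U{\left(Y \right)} = -1$
$F{\left(N \right)} = -74$ ($F{\left(N \right)} = -73 - 1 = -74$)
$\left(T{\left(9 \right)} + 16738\right) + F{\left(\left(-4 + 4\right) \left(-6\right) \right)} = \left(\left(39 - 9\right) + 16738\right) - 74 = \left(30 + 16738\right) - 74 = 16768 - 74 = 16694$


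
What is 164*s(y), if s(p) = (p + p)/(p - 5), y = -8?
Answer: 2624/13 ≈ 201.85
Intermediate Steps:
s(p) = 2*p/(-5 + p) (s(p) = (2*p)/(-5 + p) = 2*p/(-5 + p))
164*s(y) = 164*(2*(-8)/(-5 - 8)) = 164*(2*(-8)/(-13)) = 164*(2*(-8)*(-1/13)) = 164*(16/13) = 2624/13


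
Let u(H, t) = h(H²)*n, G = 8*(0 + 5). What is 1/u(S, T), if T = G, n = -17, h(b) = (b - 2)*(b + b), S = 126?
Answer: -1/8568531216 ≈ -1.1671e-10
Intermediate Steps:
h(b) = 2*b*(-2 + b) (h(b) = (-2 + b)*(2*b) = 2*b*(-2 + b))
G = 40 (G = 8*5 = 40)
T = 40
u(H, t) = -34*H²*(-2 + H²) (u(H, t) = (2*H²*(-2 + H²))*(-17) = -34*H²*(-2 + H²))
1/u(S, T) = 1/(34*126²*(2 - 1*126²)) = 1/(34*15876*(2 - 1*15876)) = 1/(34*15876*(2 - 15876)) = 1/(34*15876*(-15874)) = 1/(-8568531216) = -1/8568531216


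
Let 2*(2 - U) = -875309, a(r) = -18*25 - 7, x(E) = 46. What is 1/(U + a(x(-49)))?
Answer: 2/874399 ≈ 2.2873e-6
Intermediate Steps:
a(r) = -457 (a(r) = -450 - 7 = -457)
U = 875313/2 (U = 2 - 1/2*(-875309) = 2 + 875309/2 = 875313/2 ≈ 4.3766e+5)
1/(U + a(x(-49))) = 1/(875313/2 - 457) = 1/(874399/2) = 2/874399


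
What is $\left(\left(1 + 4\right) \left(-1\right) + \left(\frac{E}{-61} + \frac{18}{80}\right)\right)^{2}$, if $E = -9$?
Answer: $\frac{127486681}{5953600} \approx 21.413$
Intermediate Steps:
$\left(\left(1 + 4\right) \left(-1\right) + \left(\frac{E}{-61} + \frac{18}{80}\right)\right)^{2} = \left(\left(1 + 4\right) \left(-1\right) + \left(- \frac{9}{-61} + \frac{18}{80}\right)\right)^{2} = \left(5 \left(-1\right) + \left(\left(-9\right) \left(- \frac{1}{61}\right) + 18 \cdot \frac{1}{80}\right)\right)^{2} = \left(-5 + \left(\frac{9}{61} + \frac{9}{40}\right)\right)^{2} = \left(-5 + \frac{909}{2440}\right)^{2} = \left(- \frac{11291}{2440}\right)^{2} = \frac{127486681}{5953600}$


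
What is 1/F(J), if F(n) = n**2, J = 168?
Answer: 1/28224 ≈ 3.5431e-5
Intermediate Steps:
1/F(J) = 1/(168**2) = 1/28224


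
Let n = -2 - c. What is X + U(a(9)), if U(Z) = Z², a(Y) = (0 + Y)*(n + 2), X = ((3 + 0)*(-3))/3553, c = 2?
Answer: 1151163/3553 ≈ 324.00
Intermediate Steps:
X = -9/3553 (X = (3*(-3))*(1/3553) = -9*1/3553 = -9/3553 ≈ -0.0025331)
n = -4 (n = -2 - 1*2 = -2 - 2 = -4)
a(Y) = -2*Y (a(Y) = (0 + Y)*(-4 + 2) = Y*(-2) = -2*Y)
X + U(a(9)) = -9/3553 + (-2*9)² = -9/3553 + (-18)² = -9/3553 + 324 = 1151163/3553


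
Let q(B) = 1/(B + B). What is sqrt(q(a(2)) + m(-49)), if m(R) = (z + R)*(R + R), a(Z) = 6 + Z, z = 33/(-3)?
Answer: sqrt(94081)/4 ≈ 76.682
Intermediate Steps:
z = -11 (z = 33*(-1/3) = -11)
q(B) = 1/(2*B)
m(R) = 2*R*(-11 + R) (m(R) = (-11 + R)*(R + R) = (-11 + R)*(2*R) = 2*R*(-11 + R))
sqrt(q(a(2)) + m(-49)) = sqrt(1/(2*(6 + 2)) + 2*(-49)*(-11 - 49)) = sqrt((1/2)/8 + 2*(-49)*(-60)) = sqrt((1/2)*(1/8) + 5880) = sqrt(1/16 + 5880) = sqrt(94081/16) = sqrt(94081)/4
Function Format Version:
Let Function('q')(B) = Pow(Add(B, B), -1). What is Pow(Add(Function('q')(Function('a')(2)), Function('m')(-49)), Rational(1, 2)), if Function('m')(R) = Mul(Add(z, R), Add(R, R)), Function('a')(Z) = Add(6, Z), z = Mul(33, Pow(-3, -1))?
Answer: Mul(Rational(1, 4), Pow(94081, Rational(1, 2))) ≈ 76.682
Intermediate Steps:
z = -11 (z = Mul(33, Rational(-1, 3)) = -11)
Function('q')(B) = Mul(Rational(1, 2), Pow(B, -1)) (Function('q')(B) = Pow(Mul(2, B), -1) = Mul(Rational(1, 2), Pow(B, -1)))
Function('m')(R) = Mul(2, R, Add(-11, R)) (Function('m')(R) = Mul(Add(-11, R), Add(R, R)) = Mul(Add(-11, R), Mul(2, R)) = Mul(2, R, Add(-11, R)))
Pow(Add(Function('q')(Function('a')(2)), Function('m')(-49)), Rational(1, 2)) = Pow(Add(Mul(Rational(1, 2), Pow(Add(6, 2), -1)), Mul(2, -49, Add(-11, -49))), Rational(1, 2)) = Pow(Add(Mul(Rational(1, 2), Pow(8, -1)), Mul(2, -49, -60)), Rational(1, 2)) = Pow(Add(Mul(Rational(1, 2), Rational(1, 8)), 5880), Rational(1, 2)) = Pow(Add(Rational(1, 16), 5880), Rational(1, 2)) = Pow(Rational(94081, 16), Rational(1, 2)) = Mul(Rational(1, 4), Pow(94081, Rational(1, 2)))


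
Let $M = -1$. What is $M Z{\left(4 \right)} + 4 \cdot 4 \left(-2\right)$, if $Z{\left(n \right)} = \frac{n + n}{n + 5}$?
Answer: $- \frac{296}{9} \approx -32.889$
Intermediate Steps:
$Z{\left(n \right)} = \frac{2 n}{5 + n}$
$M Z{\left(4 \right)} + 4 \cdot 4 \left(-2\right) = - \frac{2 \cdot 4}{5 + 4} + 4 \cdot 4 \left(-2\right) = - \frac{2 \cdot 4}{9} + 16 \left(-2\right) = - \frac{2 \cdot 4}{9} - 32 = \left(-1\right) \frac{8}{9} - 32 = - \frac{8}{9} - 32 = - \frac{296}{9}$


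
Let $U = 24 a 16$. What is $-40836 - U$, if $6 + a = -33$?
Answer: $-25860$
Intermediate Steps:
$a = -39$ ($a = -6 - 33 = -39$)
$U = -14976$ ($U = 24 \left(-39\right) 16 = \left(-936\right) 16 = -14976$)
$-40836 - U = -40836 - -14976 = -40836 + 14976 = -25860$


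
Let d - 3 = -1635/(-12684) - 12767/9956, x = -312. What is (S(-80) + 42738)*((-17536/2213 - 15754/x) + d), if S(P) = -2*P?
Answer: 865272748188335611/454125512022 ≈ 1.9054e+6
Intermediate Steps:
d = 9716131/5261746 (d = 3 + (-1635/(-12684) - 12767/9956) = 3 + (-1635*(-1/12684) - 12767*1/9956) = 3 + (545/4228 - 12767/9956) = 3 - 6069107/5261746 = 9716131/5261746 ≈ 1.8466)
(S(-80) + 42738)*((-17536/2213 - 15754/x) + d) = (-2*(-80) + 42738)*((-17536/2213 - 15754/(-312)) + 9716131/5261746) = (160 + 42738)*((-17536*1/2213 - 15754*(-1/312)) + 9716131/5261746) = 42898*((-17536/2213 + 7877/156) + 9716131/5261746) = 42898*(14696185/345228 + 9716131/5261746) = 42898*(40340936555939/908251024044) = 865272748188335611/454125512022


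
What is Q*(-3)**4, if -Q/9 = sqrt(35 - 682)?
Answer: -729*I*sqrt(647) ≈ -18543.0*I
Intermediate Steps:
Q = -9*I*sqrt(647) (Q = -9*sqrt(35 - 682) = -9*I*sqrt(647) ≈ -228.93*I)
Q*(-3)**4 = -9*I*sqrt(647)*(-3)**4 = -9*I*sqrt(647)*81 = -729*I*sqrt(647)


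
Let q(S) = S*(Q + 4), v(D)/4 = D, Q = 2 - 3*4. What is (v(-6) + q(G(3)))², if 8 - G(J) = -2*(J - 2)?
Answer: 7056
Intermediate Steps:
Q = -10 (Q = 2 - 12 = -10)
v(D) = 4*D
G(J) = 4 + 2*J (G(J) = 8 - (-2)*(J - 2) = 8 - (-2)*(-2 + J) = 8 - (4 - 2*J) = 8 + (-4 + 2*J) = 4 + 2*J)
q(S) = -6*S (q(S) = S*(-10 + 4) = S*(-6) = -6*S)
(v(-6) + q(G(3)))² = (4*(-6) - 6*(4 + 2*3))² = (-24 - 6*(4 + 6))² = (-24 - 6*10)² = (-24 - 60)² = (-84)² = 7056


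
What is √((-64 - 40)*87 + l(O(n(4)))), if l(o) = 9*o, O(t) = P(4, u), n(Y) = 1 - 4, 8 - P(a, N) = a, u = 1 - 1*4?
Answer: 2*I*√2253 ≈ 94.932*I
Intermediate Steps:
u = -3 (u = 1 - 4 = -3)
P(a, N) = 8 - a
n(Y) = -3
O(t) = 4 (O(t) = 8 - 1*4 = 8 - 4 = 4)
√((-64 - 40)*87 + l(O(n(4)))) = √((-64 - 40)*87 + 9*4) = √(-104*87 + 36) = √(-9048 + 36) = √(-9012) = 2*I*√2253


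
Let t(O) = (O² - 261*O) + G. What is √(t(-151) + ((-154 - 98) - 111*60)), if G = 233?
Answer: √55533 ≈ 235.65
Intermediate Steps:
t(O) = 233 + O² - 261*O (t(O) = (O² - 261*O) + 233 = 233 + O² - 261*O)
√(t(-151) + ((-154 - 98) - 111*60)) = √((233 + (-151)² - 261*(-151)) + ((-154 - 98) - 111*60)) = √((233 + 22801 + 39411) + (-252 - 6660)) = √(62445 - 6912) = √55533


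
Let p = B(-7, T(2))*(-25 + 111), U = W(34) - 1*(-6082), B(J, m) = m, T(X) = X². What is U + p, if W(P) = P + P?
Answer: 6494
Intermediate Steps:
W(P) = 2*P
U = 6150 (U = 2*34 - 1*(-6082) = 68 + 6082 = 6150)
p = 344 (p = 2²*(-25 + 111) = 4*86 = 344)
U + p = 6150 + 344 = 6494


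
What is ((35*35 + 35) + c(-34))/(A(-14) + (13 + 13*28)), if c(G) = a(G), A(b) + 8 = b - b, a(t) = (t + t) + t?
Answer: 386/123 ≈ 3.1382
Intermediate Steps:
a(t) = 3*t (a(t) = 2*t + t = 3*t)
A(b) = -8 (A(b) = -8 + (b - b) = -8 + 0 = -8)
c(G) = 3*G
((35*35 + 35) + c(-34))/(A(-14) + (13 + 13*28)) = ((35*35 + 35) + 3*(-34))/(-8 + (13 + 13*28)) = ((1225 + 35) - 102)/(-8 + (13 + 364)) = (1260 - 102)/(-8 + 377) = 1158/369 = 1158*(1/369) = 386/123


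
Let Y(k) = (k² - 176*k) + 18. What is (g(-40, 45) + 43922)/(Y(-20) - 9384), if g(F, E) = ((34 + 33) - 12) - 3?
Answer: -3141/389 ≈ -8.0746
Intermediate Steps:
Y(k) = 18 + k² - 176*k
g(F, E) = 52 (g(F, E) = (67 - 12) - 3 = 55 - 3 = 52)
(g(-40, 45) + 43922)/(Y(-20) - 9384) = (52 + 43922)/((18 + (-20)² - 176*(-20)) - 9384) = 43974/((18 + 400 + 3520) - 9384) = 43974/(3938 - 9384) = 43974/(-5446) = 43974*(-1/5446) = -3141/389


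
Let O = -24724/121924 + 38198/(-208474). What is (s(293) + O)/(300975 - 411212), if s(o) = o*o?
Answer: -272762336848937/350250287445289 ≈ -0.77876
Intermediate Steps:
O = -1226445516/3177247997 (O = -24724*1/121924 + 38198*(-1/208474) = -6181/30481 - 19099/104237 = -1226445516/3177247997 ≈ -0.38601)
s(o) = o²
(s(293) + O)/(300975 - 411212) = (293² - 1226445516/3177247997)/(300975 - 411212) = (85849 - 1226445516/3177247997)/(-110237) = (272762336848937/3177247997)*(-1/110237) = -272762336848937/350250287445289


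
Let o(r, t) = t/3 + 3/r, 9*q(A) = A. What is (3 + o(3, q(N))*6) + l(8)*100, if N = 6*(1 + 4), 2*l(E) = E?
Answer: 1247/3 ≈ 415.67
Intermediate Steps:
l(E) = E/2
N = 30 (N = 6*5 = 30)
q(A) = A/9
o(r, t) = 3/r + t/3 (o(r, t) = t*(⅓) + 3/r = t/3 + 3/r = 3/r + t/3)
(3 + o(3, q(N))*6) + l(8)*100 = (3 + (3/3 + ((⅑)*30)/3)*6) + ((½)*8)*100 = (3 + (3*(⅓) + (⅓)*(10/3))*6) + 4*100 = (3 + (1 + 10/9)*6) + 400 = (3 + (19/9)*6) + 400 = (3 + 38/3) + 400 = 47/3 + 400 = 1247/3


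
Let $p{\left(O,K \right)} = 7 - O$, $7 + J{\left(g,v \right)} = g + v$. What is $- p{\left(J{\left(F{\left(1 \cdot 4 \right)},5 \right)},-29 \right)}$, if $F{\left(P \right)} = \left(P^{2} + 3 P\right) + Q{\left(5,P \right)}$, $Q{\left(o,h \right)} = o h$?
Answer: $39$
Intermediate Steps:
$Q{\left(o,h \right)} = h o$
$F{\left(P \right)} = P^{2} + 8 P$ ($F{\left(P \right)} = \left(P^{2} + 3 P\right) + P 5 = \left(P^{2} + 3 P\right) + 5 P = P^{2} + 8 P$)
$J{\left(g,v \right)} = -7 + g + v$ ($J{\left(g,v \right)} = -7 + \left(g + v\right) = -7 + g + v$)
$- p{\left(J{\left(F{\left(1 \cdot 4 \right)},5 \right)},-29 \right)} = - (7 - \left(-7 + 1 \cdot 4 \left(8 + 1 \cdot 4\right) + 5\right)) = - (7 - \left(-7 + 4 \left(8 + 4\right) + 5\right)) = - (7 - \left(-7 + 4 \cdot 12 + 5\right)) = - (7 - \left(-7 + 48 + 5\right)) = - (7 - 46) = \left(-1\right) \left(-39\right) = 39$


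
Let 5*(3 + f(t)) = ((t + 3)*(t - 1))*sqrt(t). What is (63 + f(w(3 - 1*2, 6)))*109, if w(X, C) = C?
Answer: 6540 + 981*sqrt(6) ≈ 8943.0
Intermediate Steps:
f(t) = -3 + sqrt(t)*(-1 + t)*(3 + t)/5 (f(t) = -3 + (((t + 3)*(t - 1))*sqrt(t))/5 = -3 + (((3 + t)*(-1 + t))*sqrt(t))/5 = -3 + (((-1 + t)*(3 + t))*sqrt(t))/5 = -3 + (sqrt(t)*(-1 + t)*(3 + t))/5 = -3 + sqrt(t)*(-1 + t)*(3 + t)/5)
(63 + f(w(3 - 1*2, 6)))*109 = (63 + (-3 - 3*sqrt(6)/5 + 6**(5/2)/5 + 2*6**(3/2)/5))*109 = (63 + (-3 - 3*sqrt(6)/5 + (36*sqrt(6))/5 + 2*(6*sqrt(6))/5))*109 = (63 + (-3 - 3*sqrt(6)/5 + 36*sqrt(6)/5 + 12*sqrt(6)/5))*109 = (63 + (-3 + 9*sqrt(6)))*109 = (60 + 9*sqrt(6))*109 = 6540 + 981*sqrt(6)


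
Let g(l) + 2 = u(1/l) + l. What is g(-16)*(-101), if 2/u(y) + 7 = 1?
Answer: 5555/3 ≈ 1851.7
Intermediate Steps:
u(y) = -⅓ (u(y) = 2/(-7 + 1) = 2/(-6) = 2*(-⅙) = -⅓)
g(l) = -7/3 + l (g(l) = -2 + (-⅓ + l) = -7/3 + l)
g(-16)*(-101) = (-7/3 - 16)*(-101) = -55/3*(-101) = 5555/3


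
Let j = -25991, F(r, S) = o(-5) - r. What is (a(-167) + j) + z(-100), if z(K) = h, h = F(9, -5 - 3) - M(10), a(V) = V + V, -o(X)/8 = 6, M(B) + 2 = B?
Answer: -26390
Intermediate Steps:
M(B) = -2 + B
o(X) = -48 (o(X) = -8*6 = -48)
a(V) = 2*V
F(r, S) = -48 - r
h = -65 (h = (-48 - 1*9) - (-2 + 10) = (-48 - 9) - 1*8 = -57 - 8 = -65)
z(K) = -65
(a(-167) + j) + z(-100) = (2*(-167) - 25991) - 65 = (-334 - 25991) - 65 = -26325 - 65 = -26390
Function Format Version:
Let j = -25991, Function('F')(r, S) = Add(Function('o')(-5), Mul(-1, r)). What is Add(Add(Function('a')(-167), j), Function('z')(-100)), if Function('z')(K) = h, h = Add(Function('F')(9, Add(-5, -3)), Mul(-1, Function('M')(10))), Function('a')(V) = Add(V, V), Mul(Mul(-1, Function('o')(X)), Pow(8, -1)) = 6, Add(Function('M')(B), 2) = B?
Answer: -26390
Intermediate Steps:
Function('M')(B) = Add(-2, B)
Function('o')(X) = -48 (Function('o')(X) = Mul(-8, 6) = -48)
Function('a')(V) = Mul(2, V)
Function('F')(r, S) = Add(-48, Mul(-1, r))
h = -65 (h = Add(Add(-48, Mul(-1, 9)), Mul(-1, Add(-2, 10))) = Add(Add(-48, -9), Mul(-1, 8)) = Add(-57, -8) = -65)
Function('z')(K) = -65
Add(Add(Function('a')(-167), j), Function('z')(-100)) = Add(Add(Mul(2, -167), -25991), -65) = Add(Add(-334, -25991), -65) = Add(-26325, -65) = -26390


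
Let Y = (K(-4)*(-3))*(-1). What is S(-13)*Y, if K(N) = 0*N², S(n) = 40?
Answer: 0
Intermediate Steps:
K(N) = 0
Y = 0 (Y = (0*(-3))*(-1) = 0*(-1) = 0)
S(-13)*Y = 40*0 = 0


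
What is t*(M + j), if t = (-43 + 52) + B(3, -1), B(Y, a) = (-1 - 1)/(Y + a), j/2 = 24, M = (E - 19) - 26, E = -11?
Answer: -64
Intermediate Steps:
M = -56 (M = (-11 - 19) - 26 = -30 - 26 = -56)
j = 48 (j = 2*24 = 48)
B(Y, a) = -2/(Y + a)
t = 8 (t = (-43 + 52) - 2/(3 - 1) = 9 - 2/2 = 9 - 2*½ = 9 - 1 = 8)
t*(M + j) = 8*(-56 + 48) = 8*(-8) = -64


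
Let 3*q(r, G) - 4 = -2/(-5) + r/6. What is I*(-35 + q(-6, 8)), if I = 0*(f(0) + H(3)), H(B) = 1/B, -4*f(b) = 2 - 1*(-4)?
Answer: 0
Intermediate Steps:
f(b) = -3/2 (f(b) = -(2 - 1*(-4))/4 = -(2 + 4)/4 = -¼*6 = -3/2)
q(r, G) = 22/15 + r/18 (q(r, G) = 4/3 + (-2/(-5) + r/6)/3 = 4/3 + (-2*(-⅕) + r*(⅙))/3 = 4/3 + (⅖ + r/6)/3 = 4/3 + (2/15 + r/18) = 22/15 + r/18)
I = 0 (I = 0*(-3/2 + 1/3) = 0*(-3/2 + ⅓) = 0*(-7/6) = 0)
I*(-35 + q(-6, 8)) = 0*(-35 + (22/15 + (1/18)*(-6))) = 0*(-35 + (22/15 - ⅓)) = 0*(-35 + 17/15) = 0*(-508/15) = 0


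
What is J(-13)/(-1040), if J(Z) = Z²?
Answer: -13/80 ≈ -0.16250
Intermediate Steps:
J(-13)/(-1040) = (-13)²/(-1040) = -1/1040*169 = -13/80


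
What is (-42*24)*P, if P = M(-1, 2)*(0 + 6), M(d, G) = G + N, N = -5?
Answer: 18144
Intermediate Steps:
M(d, G) = -5 + G (M(d, G) = G - 5 = -5 + G)
P = -18 (P = (-5 + 2)*(0 + 6) = -3*6 = -18)
(-42*24)*P = -42*24*(-18) = -1008*(-18) = 18144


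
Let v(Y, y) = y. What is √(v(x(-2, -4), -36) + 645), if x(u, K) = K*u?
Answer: √609 ≈ 24.678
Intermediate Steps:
√(v(x(-2, -4), -36) + 645) = √(-36 + 645) = √609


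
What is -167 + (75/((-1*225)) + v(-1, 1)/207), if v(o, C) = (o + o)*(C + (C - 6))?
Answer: -34630/207 ≈ -167.29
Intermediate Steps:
v(o, C) = 2*o*(-6 + 2*C) (v(o, C) = (2*o)*(C + (-6 + C)) = (2*o)*(-6 + 2*C) = 2*o*(-6 + 2*C))
-167 + (75/((-1*225)) + v(-1, 1)/207) = -167 + (75/((-1*225)) + (4*(-1)*(-3 + 1))/207) = -167 + (75/(-225) + (4*(-1)*(-2))*(1/207)) = -167 + (75*(-1/225) + 8*(1/207)) = -167 + (-1/3 + 8/207) = -167 - 61/207 = -34630/207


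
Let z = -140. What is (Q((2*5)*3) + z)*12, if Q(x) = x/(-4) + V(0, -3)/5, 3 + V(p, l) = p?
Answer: -8886/5 ≈ -1777.2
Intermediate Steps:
V(p, l) = -3 + p
Q(x) = -⅗ - x/4 (Q(x) = x/(-4) + (-3 + 0)/5 = x*(-¼) - 3*⅕ = -x/4 - ⅗ = -⅗ - x/4)
(Q((2*5)*3) + z)*12 = ((-⅗ - 2*5*3/4) - 140)*12 = ((-⅗ - 5*3/2) - 140)*12 = ((-⅗ - ¼*30) - 140)*12 = ((-⅗ - 15/2) - 140)*12 = (-81/10 - 140)*12 = -1481/10*12 = -8886/5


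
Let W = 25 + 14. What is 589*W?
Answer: 22971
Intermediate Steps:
W = 39
589*W = 589*39 = 22971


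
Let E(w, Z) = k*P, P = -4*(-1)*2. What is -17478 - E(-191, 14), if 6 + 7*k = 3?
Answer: -122322/7 ≈ -17475.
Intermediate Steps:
k = -3/7 (k = -6/7 + (⅐)*3 = -6/7 + 3/7 = -3/7 ≈ -0.42857)
P = 8 (P = 4*2 = 8)
E(w, Z) = -24/7 (E(w, Z) = -3/7*8 = -24/7)
-17478 - E(-191, 14) = -17478 - 1*(-24/7) = -17478 + 24/7 = -122322/7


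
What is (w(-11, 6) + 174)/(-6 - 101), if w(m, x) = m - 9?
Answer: -154/107 ≈ -1.4393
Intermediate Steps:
w(m, x) = -9 + m
(w(-11, 6) + 174)/(-6 - 101) = ((-9 - 11) + 174)/(-6 - 101) = (-20 + 174)/(-107) = 154*(-1/107) = -154/107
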